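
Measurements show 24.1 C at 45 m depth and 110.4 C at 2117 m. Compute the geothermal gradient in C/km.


dT = 110.4 - 24.1 = 86.3 C
dz = 2117 - 45 = 2072 m
gradient = dT/dz * 1000 = 86.3/2072 * 1000 = 41.6506 C/km

41.6506


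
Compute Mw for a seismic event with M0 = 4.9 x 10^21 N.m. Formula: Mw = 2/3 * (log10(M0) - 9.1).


log10(M0) = log10(4.9 x 10^21) = 21.6902
Mw = 2/3 * (21.6902 - 9.1)
= 2/3 * 12.5902
= 8.39

8.39


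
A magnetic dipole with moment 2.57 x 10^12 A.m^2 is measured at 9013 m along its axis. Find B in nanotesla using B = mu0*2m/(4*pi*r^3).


m = 2.57 x 10^12 = 2570000000000 A.m^2
2m = 5140000000000 A.m^2
r^3 = 9013^3 = 732163565197
B = (4pi*10^-7) * 5140000000000 / (4*pi * 732163565197) * 1e9
= 6459114.495781 / 9200638710596.03 * 1e9
= 702.0289 nT

702.0289


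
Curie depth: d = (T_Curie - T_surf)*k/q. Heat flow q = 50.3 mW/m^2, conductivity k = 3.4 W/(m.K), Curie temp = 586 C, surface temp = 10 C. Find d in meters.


T_Curie - T_surf = 586 - 10 = 576 C
Convert q to W/m^2: 50.3 mW/m^2 = 0.0503 W/m^2
d = 576 * 3.4 / 0.0503 = 38934.39 m

38934.39


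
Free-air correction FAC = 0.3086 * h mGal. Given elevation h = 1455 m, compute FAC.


FAC = 0.3086 * h
= 0.3086 * 1455
= 449.013 mGal

449.013


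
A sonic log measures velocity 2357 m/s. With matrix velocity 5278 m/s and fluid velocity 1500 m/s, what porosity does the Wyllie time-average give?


1/V - 1/Vm = 1/2357 - 1/5278 = 0.0002348
1/Vf - 1/Vm = 1/1500 - 1/5278 = 0.0004772
phi = 0.0002348 / 0.0004772 = 0.492

0.492


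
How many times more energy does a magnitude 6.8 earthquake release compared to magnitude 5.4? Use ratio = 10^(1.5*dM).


M2 - M1 = 6.8 - 5.4 = 1.4
1.5 * 1.4 = 2.1
ratio = 10^2.1 = 125.89

125.89


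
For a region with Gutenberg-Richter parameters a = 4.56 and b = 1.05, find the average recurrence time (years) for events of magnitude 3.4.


log10(N) = 4.56 - 1.05*3.4 = 0.99
N = 10^0.99 = 9.772372
T = 1/N = 1/9.772372 = 0.1023 years

0.1023


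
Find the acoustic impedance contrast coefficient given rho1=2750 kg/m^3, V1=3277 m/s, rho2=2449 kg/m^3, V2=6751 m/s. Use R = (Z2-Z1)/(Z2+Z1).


Z1 = 2750 * 3277 = 9011750
Z2 = 2449 * 6751 = 16533199
R = (16533199 - 9011750) / (16533199 + 9011750) = 7521449 / 25544949 = 0.2944

0.2944


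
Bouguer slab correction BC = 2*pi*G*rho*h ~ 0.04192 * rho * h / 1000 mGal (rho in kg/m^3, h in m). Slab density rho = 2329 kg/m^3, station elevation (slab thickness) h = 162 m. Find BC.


BC = 0.04192 * rho * h / 1000
= 0.04192 * 2329 * 162 / 1000
= 15.8163 mGal

15.8163


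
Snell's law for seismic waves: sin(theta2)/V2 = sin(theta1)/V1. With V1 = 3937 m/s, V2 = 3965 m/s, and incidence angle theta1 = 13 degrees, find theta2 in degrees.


sin(theta1) = sin(13 deg) = 0.224951
sin(theta2) = V2/V1 * sin(theta1) = 3965/3937 * 0.224951 = 0.226551
theta2 = arcsin(0.226551) = 13.0941 degrees

13.0941


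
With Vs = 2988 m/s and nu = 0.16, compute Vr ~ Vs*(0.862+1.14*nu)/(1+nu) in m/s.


Numerator factor = 0.862 + 1.14*0.16 = 1.0444
Denominator = 1 + 0.16 = 1.16
Vr = 2988 * 1.0444 / 1.16 = 2690.23 m/s

2690.23


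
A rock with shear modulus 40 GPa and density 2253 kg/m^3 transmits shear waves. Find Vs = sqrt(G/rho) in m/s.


Convert G to Pa: G = 40e9 Pa
Compute G/rho = 40e9 / 2253 = 17754105.6369
Vs = sqrt(17754105.6369) = 4213.56 m/s

4213.56


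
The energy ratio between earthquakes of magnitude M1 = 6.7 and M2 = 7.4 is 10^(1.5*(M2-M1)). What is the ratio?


M2 - M1 = 7.4 - 6.7 = 0.7
1.5 * 0.7 = 1.05
ratio = 10^1.05 = 11.22

11.22


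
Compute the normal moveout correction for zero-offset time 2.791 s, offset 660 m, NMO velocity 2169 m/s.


x/Vnmo = 660/2169 = 0.304288
(x/Vnmo)^2 = 0.092591
t0^2 = 7.789681
sqrt(7.789681 + 0.092591) = 2.807538
dt = 2.807538 - 2.791 = 0.016538

0.016538


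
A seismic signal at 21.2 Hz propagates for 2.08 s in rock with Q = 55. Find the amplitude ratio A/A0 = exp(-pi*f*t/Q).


pi*f*t/Q = pi*21.2*2.08/55 = 2.518758
A/A0 = exp(-2.518758) = 0.08056

0.08056


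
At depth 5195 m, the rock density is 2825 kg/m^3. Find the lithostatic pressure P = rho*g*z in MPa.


P = rho * g * z / 1e6
= 2825 * 9.81 * 5195 / 1e6
= 143970333.75 / 1e6
= 143.9703 MPa

143.9703


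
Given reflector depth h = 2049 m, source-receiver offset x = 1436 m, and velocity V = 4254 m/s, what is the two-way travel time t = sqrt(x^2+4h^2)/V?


x^2 + 4h^2 = 1436^2 + 4*2049^2 = 2062096 + 16793604 = 18855700
sqrt(18855700) = 4342.3151
t = 4342.3151 / 4254 = 1.0208 s

1.0208


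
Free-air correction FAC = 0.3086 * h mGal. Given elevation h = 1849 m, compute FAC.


FAC = 0.3086 * h
= 0.3086 * 1849
= 570.6014 mGal

570.6014


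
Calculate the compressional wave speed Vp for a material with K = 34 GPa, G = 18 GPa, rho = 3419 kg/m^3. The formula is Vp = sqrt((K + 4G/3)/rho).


First compute the effective modulus:
K + 4G/3 = 34e9 + 4*18e9/3 = 58000000000.0 Pa
Then divide by density:
58000000000.0 / 3419 = 16964024.5686 Pa/(kg/m^3)
Take the square root:
Vp = sqrt(16964024.5686) = 4118.74 m/s

4118.74


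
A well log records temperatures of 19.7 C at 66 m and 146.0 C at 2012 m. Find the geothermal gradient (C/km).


dT = 146.0 - 19.7 = 126.3 C
dz = 2012 - 66 = 1946 m
gradient = dT/dz * 1000 = 126.3/1946 * 1000 = 64.9024 C/km

64.9024


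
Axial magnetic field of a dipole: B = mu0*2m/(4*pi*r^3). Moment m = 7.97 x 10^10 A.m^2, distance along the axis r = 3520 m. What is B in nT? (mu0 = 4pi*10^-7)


m = 7.97 x 10^10 = 79700000000 A.m^2
2m = 159400000000 A.m^2
r^3 = 3520^3 = 43614208000
B = (4pi*10^-7) * 159400000000 / (4*pi * 43614208000) * 1e9
= 200307.947593 / 548072301779.75 * 1e9
= 365.4772 nT

365.4772


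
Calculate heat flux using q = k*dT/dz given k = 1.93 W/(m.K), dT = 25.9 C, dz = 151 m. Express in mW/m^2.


q = k * dT / dz * 1000
= 1.93 * 25.9 / 151 * 1000
= 0.33104 * 1000
= 331.0397 mW/m^2

331.0397


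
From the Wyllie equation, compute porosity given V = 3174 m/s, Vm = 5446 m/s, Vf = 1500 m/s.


1/V - 1/Vm = 1/3174 - 1/5446 = 0.00013144
1/Vf - 1/Vm = 1/1500 - 1/5446 = 0.00048305
phi = 0.00013144 / 0.00048305 = 0.2721

0.2721


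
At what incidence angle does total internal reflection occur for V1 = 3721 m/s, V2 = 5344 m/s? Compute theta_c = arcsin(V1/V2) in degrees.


V1/V2 = 3721/5344 = 0.696295
theta_c = arcsin(0.696295) = 44.1305 degrees

44.1305


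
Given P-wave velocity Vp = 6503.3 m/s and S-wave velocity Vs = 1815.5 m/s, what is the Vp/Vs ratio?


Vp/Vs = 6503.3 / 1815.5
= 3.5821

3.5821


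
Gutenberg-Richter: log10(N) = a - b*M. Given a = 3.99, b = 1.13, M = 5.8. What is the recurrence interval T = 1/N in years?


log10(N) = 3.99 - 1.13*5.8 = -2.564
N = 10^-2.564 = 0.002729
T = 1/N = 1/0.002729 = 366.4376 years

366.4376


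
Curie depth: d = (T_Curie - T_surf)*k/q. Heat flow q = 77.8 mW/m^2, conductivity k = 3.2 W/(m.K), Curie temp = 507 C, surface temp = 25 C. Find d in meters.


T_Curie - T_surf = 507 - 25 = 482 C
Convert q to W/m^2: 77.8 mW/m^2 = 0.0778 W/m^2
d = 482 * 3.2 / 0.0778 = 19825.19 m

19825.19


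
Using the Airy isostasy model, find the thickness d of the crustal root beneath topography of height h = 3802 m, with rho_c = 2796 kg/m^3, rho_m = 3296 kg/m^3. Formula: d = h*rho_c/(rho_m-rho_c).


rho_m - rho_c = 3296 - 2796 = 500
d = 3802 * 2796 / 500
= 10630392 / 500
= 21260.78 m

21260.78


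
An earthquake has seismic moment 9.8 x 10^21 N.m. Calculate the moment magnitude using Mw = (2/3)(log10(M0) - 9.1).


log10(M0) = log10(9.8 x 10^21) = 21.9912
Mw = 2/3 * (21.9912 - 9.1)
= 2/3 * 12.8912
= 8.59

8.59


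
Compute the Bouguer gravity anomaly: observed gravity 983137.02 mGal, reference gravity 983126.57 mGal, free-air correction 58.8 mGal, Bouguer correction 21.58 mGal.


BA = g_obs - g_ref + FAC - BC
= 983137.02 - 983126.57 + 58.8 - 21.58
= 47.67 mGal

47.67


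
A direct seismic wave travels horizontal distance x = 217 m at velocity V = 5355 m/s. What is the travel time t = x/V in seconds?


t = x / V
= 217 / 5355
= 0.0405 s

0.0405


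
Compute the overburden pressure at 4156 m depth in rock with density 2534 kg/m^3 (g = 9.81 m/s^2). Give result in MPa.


P = rho * g * z / 1e6
= 2534 * 9.81 * 4156 / 1e6
= 103312092.24 / 1e6
= 103.3121 MPa

103.3121


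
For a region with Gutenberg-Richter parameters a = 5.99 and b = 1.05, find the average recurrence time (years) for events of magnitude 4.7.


log10(N) = 5.99 - 1.05*4.7 = 1.055
N = 10^1.055 = 11.350108
T = 1/N = 1/11.350108 = 0.0881 years

0.0881


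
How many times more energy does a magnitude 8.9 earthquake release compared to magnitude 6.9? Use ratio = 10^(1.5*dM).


M2 - M1 = 8.9 - 6.9 = 2.0
1.5 * 2.0 = 3.0
ratio = 10^3.0 = 1000.0

1000.0


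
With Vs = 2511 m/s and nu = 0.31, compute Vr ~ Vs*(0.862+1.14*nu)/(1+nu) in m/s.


Numerator factor = 0.862 + 1.14*0.31 = 1.2154
Denominator = 1 + 0.31 = 1.31
Vr = 2511 * 1.2154 / 1.31 = 2329.67 m/s

2329.67


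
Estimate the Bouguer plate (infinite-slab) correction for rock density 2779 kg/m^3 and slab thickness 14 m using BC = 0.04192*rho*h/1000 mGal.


BC = 0.04192 * rho * h / 1000
= 0.04192 * 2779 * 14 / 1000
= 1.6309 mGal

1.6309


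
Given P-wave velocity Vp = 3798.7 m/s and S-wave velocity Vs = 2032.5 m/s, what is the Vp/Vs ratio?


Vp/Vs = 3798.7 / 2032.5
= 1.869

1.869


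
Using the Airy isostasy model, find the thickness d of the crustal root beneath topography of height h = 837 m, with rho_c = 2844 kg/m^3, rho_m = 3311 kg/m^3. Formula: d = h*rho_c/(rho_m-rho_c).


rho_m - rho_c = 3311 - 2844 = 467
d = 837 * 2844 / 467
= 2380428 / 467
= 5097.28 m

5097.28


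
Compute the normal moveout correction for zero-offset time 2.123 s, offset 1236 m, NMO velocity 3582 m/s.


x/Vnmo = 1236/3582 = 0.345059
(x/Vnmo)^2 = 0.119065
t0^2 = 4.507129
sqrt(4.507129 + 0.119065) = 2.150859
dt = 2.150859 - 2.123 = 0.027859

0.027859


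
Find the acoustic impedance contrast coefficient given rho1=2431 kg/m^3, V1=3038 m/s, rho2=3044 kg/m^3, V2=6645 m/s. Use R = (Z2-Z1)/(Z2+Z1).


Z1 = 2431 * 3038 = 7385378
Z2 = 3044 * 6645 = 20227380
R = (20227380 - 7385378) / (20227380 + 7385378) = 12842002 / 27612758 = 0.4651

0.4651


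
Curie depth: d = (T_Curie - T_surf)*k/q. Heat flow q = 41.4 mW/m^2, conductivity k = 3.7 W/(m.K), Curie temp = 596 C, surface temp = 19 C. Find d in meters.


T_Curie - T_surf = 596 - 19 = 577 C
Convert q to W/m^2: 41.4 mW/m^2 = 0.0414 W/m^2
d = 577 * 3.7 / 0.0414 = 51567.63 m

51567.63


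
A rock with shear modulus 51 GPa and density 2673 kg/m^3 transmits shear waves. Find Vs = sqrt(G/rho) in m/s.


Convert G to Pa: G = 51e9 Pa
Compute G/rho = 51e9 / 2673 = 19079685.7464
Vs = sqrt(19079685.7464) = 4368.03 m/s

4368.03


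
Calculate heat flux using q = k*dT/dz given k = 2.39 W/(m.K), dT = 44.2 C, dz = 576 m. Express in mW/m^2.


q = k * dT / dz * 1000
= 2.39 * 44.2 / 576 * 1000
= 0.183399 * 1000
= 183.3993 mW/m^2

183.3993


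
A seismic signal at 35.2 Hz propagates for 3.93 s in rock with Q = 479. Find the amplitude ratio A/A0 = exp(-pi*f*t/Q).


pi*f*t/Q = pi*35.2*3.93/479 = 0.907297
A/A0 = exp(-0.907297) = 0.403614

0.403614


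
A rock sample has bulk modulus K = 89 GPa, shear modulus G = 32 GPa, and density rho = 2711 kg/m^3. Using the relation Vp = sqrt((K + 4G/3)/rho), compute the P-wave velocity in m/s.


First compute the effective modulus:
K + 4G/3 = 89e9 + 4*32e9/3 = 131666666666.67 Pa
Then divide by density:
131666666666.67 / 2711 = 48567564.2444 Pa/(kg/m^3)
Take the square root:
Vp = sqrt(48567564.2444) = 6969.04 m/s

6969.04


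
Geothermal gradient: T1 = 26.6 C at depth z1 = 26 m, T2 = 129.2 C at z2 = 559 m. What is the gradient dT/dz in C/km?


dT = 129.2 - 26.6 = 102.6 C
dz = 559 - 26 = 533 m
gradient = dT/dz * 1000 = 102.6/533 * 1000 = 192.4953 C/km

192.4953


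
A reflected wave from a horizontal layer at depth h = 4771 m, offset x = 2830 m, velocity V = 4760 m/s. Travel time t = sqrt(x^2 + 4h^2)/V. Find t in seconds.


x^2 + 4h^2 = 2830^2 + 4*4771^2 = 8008900 + 91049764 = 99058664
sqrt(99058664) = 9952.8219
t = 9952.8219 / 4760 = 2.0909 s

2.0909


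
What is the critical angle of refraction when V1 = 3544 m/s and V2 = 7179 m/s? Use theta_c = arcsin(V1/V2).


V1/V2 = 3544/7179 = 0.493662
theta_c = arcsin(0.493662) = 29.5816 degrees

29.5816


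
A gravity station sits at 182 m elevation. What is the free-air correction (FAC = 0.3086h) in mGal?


FAC = 0.3086 * h
= 0.3086 * 182
= 56.1652 mGal

56.1652


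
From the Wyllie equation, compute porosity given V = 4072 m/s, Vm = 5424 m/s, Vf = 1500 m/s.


1/V - 1/Vm = 1/4072 - 1/5424 = 6.121e-05
1/Vf - 1/Vm = 1/1500 - 1/5424 = 0.0004823
phi = 6.121e-05 / 0.0004823 = 0.1269

0.1269


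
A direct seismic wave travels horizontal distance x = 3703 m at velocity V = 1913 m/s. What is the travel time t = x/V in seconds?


t = x / V
= 3703 / 1913
= 1.9357 s

1.9357


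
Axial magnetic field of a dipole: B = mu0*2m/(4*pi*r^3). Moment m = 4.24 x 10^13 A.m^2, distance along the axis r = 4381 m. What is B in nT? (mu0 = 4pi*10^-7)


m = 4.24 x 10^13 = 42400000000000 A.m^2
2m = 84800000000000 A.m^2
r^3 = 4381^3 = 84085238341
B = (4pi*10^-7) * 84800000000000 / (4*pi * 84085238341) * 1e9
= 106562822.809766 / 1056646268189.73 * 1e9
= 100850.0442 nT

100850.0442


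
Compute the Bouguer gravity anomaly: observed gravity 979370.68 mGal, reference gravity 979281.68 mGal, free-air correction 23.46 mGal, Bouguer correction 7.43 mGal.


BA = g_obs - g_ref + FAC - BC
= 979370.68 - 979281.68 + 23.46 - 7.43
= 105.03 mGal

105.03


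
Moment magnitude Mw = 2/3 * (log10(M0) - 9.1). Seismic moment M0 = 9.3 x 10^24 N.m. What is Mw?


log10(M0) = log10(9.3 x 10^24) = 24.9685
Mw = 2/3 * (24.9685 - 9.1)
= 2/3 * 15.8685
= 10.58

10.58


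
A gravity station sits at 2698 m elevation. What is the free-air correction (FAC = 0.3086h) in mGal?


FAC = 0.3086 * h
= 0.3086 * 2698
= 832.6028 mGal

832.6028


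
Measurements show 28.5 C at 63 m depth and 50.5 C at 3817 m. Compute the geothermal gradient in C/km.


dT = 50.5 - 28.5 = 22.0 C
dz = 3817 - 63 = 3754 m
gradient = dT/dz * 1000 = 22.0/3754 * 1000 = 5.8604 C/km

5.8604


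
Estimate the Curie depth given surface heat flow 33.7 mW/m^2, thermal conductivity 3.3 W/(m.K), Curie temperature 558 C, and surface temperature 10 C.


T_Curie - T_surf = 558 - 10 = 548 C
Convert q to W/m^2: 33.7 mW/m^2 = 0.0337 W/m^2
d = 548 * 3.3 / 0.0337 = 53661.72 m

53661.72


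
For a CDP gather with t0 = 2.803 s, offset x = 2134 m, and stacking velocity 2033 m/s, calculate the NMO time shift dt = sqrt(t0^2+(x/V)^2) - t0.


x/Vnmo = 2134/2033 = 1.04968
(x/Vnmo)^2 = 1.101829
t0^2 = 7.856809
sqrt(7.856809 + 1.101829) = 2.993098
dt = 2.993098 - 2.803 = 0.190098

0.190098


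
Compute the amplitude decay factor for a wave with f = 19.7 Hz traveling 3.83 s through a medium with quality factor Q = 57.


pi*f*t/Q = pi*19.7*3.83/57 = 4.158532
A/A0 = exp(-4.158532) = 0.01563

0.01563


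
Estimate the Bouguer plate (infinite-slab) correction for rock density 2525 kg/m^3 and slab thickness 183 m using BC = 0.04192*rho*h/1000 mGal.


BC = 0.04192 * rho * h / 1000
= 0.04192 * 2525 * 183 / 1000
= 19.3702 mGal

19.3702


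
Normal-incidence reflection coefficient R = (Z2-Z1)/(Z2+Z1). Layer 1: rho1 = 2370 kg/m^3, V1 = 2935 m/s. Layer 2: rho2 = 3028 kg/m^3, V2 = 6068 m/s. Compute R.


Z1 = 2370 * 2935 = 6955950
Z2 = 3028 * 6068 = 18373904
R = (18373904 - 6955950) / (18373904 + 6955950) = 11417954 / 25329854 = 0.4508

0.4508


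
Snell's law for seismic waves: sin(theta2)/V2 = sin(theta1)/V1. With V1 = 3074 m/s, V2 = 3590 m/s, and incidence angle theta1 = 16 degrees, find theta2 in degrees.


sin(theta1) = sin(16 deg) = 0.275637
sin(theta2) = V2/V1 * sin(theta1) = 3590/3074 * 0.275637 = 0.321906
theta2 = arcsin(0.321906) = 18.7782 degrees

18.7782


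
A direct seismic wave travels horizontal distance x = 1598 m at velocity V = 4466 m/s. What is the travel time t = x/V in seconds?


t = x / V
= 1598 / 4466
= 0.3578 s

0.3578


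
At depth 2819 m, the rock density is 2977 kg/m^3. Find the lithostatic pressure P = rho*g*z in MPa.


P = rho * g * z / 1e6
= 2977 * 9.81 * 2819 / 1e6
= 82327119.03 / 1e6
= 82.3271 MPa

82.3271


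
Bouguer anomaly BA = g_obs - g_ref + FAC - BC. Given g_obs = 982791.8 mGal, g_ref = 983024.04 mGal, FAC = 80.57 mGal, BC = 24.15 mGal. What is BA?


BA = g_obs - g_ref + FAC - BC
= 982791.8 - 983024.04 + 80.57 - 24.15
= -175.82 mGal

-175.82


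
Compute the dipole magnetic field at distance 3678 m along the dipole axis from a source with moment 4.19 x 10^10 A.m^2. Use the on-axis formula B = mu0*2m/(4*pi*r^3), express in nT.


m = 4.19 x 10^10 = 41900000000 A.m^2
2m = 83800000000 A.m^2
r^3 = 3678^3 = 49754821752
B = (4pi*10^-7) * 83800000000 / (4*pi * 49754821752) * 1e9
= 105306.185748 / 625237529987.01 * 1e9
= 168.4259 nT

168.4259


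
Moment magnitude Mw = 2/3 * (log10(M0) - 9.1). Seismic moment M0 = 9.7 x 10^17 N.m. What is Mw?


log10(M0) = log10(9.7 x 10^17) = 17.9868
Mw = 2/3 * (17.9868 - 9.1)
= 2/3 * 8.8868
= 5.92

5.92


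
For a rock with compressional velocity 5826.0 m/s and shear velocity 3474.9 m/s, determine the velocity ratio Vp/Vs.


Vp/Vs = 5826.0 / 3474.9
= 1.6766

1.6766


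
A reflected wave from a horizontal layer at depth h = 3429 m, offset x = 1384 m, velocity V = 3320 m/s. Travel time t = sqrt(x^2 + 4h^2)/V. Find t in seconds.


x^2 + 4h^2 = 1384^2 + 4*3429^2 = 1915456 + 47032164 = 48947620
sqrt(48947620) = 6996.2576
t = 6996.2576 / 3320 = 2.1073 s

2.1073


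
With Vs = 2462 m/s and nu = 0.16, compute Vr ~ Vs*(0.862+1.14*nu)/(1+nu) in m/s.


Numerator factor = 0.862 + 1.14*0.16 = 1.0444
Denominator = 1 + 0.16 = 1.16
Vr = 2462 * 1.0444 / 1.16 = 2216.65 m/s

2216.65


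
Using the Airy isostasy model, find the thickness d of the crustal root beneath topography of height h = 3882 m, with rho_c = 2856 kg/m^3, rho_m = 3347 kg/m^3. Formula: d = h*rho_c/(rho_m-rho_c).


rho_m - rho_c = 3347 - 2856 = 491
d = 3882 * 2856 / 491
= 11086992 / 491
= 22580.43 m

22580.43


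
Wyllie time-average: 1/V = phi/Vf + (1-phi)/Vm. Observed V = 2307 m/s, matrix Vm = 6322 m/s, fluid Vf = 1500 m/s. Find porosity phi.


1/V - 1/Vm = 1/2307 - 1/6322 = 0.00027529
1/Vf - 1/Vm = 1/1500 - 1/6322 = 0.00050849
phi = 0.00027529 / 0.00050849 = 0.5414

0.5414


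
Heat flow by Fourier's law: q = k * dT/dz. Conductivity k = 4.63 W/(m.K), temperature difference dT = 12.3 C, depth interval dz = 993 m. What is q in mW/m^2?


q = k * dT / dz * 1000
= 4.63 * 12.3 / 993 * 1000
= 0.05735 * 1000
= 57.3505 mW/m^2

57.3505


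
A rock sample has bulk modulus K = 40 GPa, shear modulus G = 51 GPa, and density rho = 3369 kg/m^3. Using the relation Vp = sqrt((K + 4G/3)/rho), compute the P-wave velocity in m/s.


First compute the effective modulus:
K + 4G/3 = 40e9 + 4*51e9/3 = 108000000000.0 Pa
Then divide by density:
108000000000.0 / 3369 = 32056990.2048 Pa/(kg/m^3)
Take the square root:
Vp = sqrt(32056990.2048) = 5661.89 m/s

5661.89


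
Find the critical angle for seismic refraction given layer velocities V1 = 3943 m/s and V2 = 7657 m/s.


V1/V2 = 3943/7657 = 0.514954
theta_c = arcsin(0.514954) = 30.9944 degrees

30.9944


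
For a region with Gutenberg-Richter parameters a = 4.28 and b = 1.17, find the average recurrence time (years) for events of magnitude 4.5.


log10(N) = 4.28 - 1.17*4.5 = -0.985
N = 10^-0.985 = 0.103514
T = 1/N = 1/0.103514 = 9.6605 years

9.6605


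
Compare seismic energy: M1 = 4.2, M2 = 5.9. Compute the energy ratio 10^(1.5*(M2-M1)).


M2 - M1 = 5.9 - 4.2 = 1.7
1.5 * 1.7 = 2.55
ratio = 10^2.55 = 354.81

354.81


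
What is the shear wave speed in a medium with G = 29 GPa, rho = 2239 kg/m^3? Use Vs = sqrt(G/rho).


Convert G to Pa: G = 29e9 Pa
Compute G/rho = 29e9 / 2239 = 12952210.8084
Vs = sqrt(12952210.8084) = 3598.92 m/s

3598.92


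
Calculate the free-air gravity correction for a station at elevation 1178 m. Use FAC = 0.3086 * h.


FAC = 0.3086 * h
= 0.3086 * 1178
= 363.5308 mGal

363.5308


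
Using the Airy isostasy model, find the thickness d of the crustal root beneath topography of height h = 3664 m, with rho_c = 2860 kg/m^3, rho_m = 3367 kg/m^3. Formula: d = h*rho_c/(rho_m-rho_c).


rho_m - rho_c = 3367 - 2860 = 507
d = 3664 * 2860 / 507
= 10479040 / 507
= 20668.72 m

20668.72


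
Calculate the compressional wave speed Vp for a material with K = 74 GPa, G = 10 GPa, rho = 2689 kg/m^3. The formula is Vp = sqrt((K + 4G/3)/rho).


First compute the effective modulus:
K + 4G/3 = 74e9 + 4*10e9/3 = 87333333333.33 Pa
Then divide by density:
87333333333.33 / 2689 = 32477996.777 Pa/(kg/m^3)
Take the square root:
Vp = sqrt(32477996.777) = 5698.95 m/s

5698.95


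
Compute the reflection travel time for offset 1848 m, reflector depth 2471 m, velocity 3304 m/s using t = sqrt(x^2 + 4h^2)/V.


x^2 + 4h^2 = 1848^2 + 4*2471^2 = 3415104 + 24423364 = 27838468
sqrt(27838468) = 5276.2172
t = 5276.2172 / 3304 = 1.5969 s

1.5969


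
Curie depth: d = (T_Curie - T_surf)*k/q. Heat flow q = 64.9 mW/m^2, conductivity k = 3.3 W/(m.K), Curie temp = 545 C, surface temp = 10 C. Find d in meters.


T_Curie - T_surf = 545 - 10 = 535 C
Convert q to W/m^2: 64.9 mW/m^2 = 0.0649 W/m^2
d = 535 * 3.3 / 0.0649 = 27203.39 m

27203.39


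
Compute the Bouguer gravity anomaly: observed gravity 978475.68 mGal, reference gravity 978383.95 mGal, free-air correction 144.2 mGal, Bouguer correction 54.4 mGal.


BA = g_obs - g_ref + FAC - BC
= 978475.68 - 978383.95 + 144.2 - 54.4
= 181.53 mGal

181.53


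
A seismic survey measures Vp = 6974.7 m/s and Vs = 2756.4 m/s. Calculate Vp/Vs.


Vp/Vs = 6974.7 / 2756.4
= 2.5304

2.5304


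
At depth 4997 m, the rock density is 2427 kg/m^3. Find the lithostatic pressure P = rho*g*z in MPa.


P = rho * g * z / 1e6
= 2427 * 9.81 * 4997 / 1e6
= 118972923.39 / 1e6
= 118.9729 MPa

118.9729


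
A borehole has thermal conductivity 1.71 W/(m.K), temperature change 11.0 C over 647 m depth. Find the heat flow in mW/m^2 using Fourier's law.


q = k * dT / dz * 1000
= 1.71 * 11.0 / 647 * 1000
= 0.029073 * 1000
= 29.0726 mW/m^2

29.0726


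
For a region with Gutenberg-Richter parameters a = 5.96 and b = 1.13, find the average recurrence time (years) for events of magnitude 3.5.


log10(N) = 5.96 - 1.13*3.5 = 2.005
N = 10^2.005 = 101.157945
T = 1/N = 1/101.157945 = 0.0099 years

0.0099


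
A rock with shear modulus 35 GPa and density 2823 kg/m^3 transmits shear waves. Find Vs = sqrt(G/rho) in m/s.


Convert G to Pa: G = 35e9 Pa
Compute G/rho = 35e9 / 2823 = 12398157.988
Vs = sqrt(12398157.988) = 3521.1 m/s

3521.1


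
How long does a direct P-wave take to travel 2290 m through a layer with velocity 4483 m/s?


t = x / V
= 2290 / 4483
= 0.5108 s

0.5108


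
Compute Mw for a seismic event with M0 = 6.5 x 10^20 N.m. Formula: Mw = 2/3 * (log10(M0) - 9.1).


log10(M0) = log10(6.5 x 10^20) = 20.8129
Mw = 2/3 * (20.8129 - 9.1)
= 2/3 * 11.7129
= 7.81

7.81


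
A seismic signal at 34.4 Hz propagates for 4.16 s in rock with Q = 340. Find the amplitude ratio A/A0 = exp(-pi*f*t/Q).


pi*f*t/Q = pi*34.4*4.16/340 = 1.322278
A/A0 = exp(-1.322278) = 0.266527

0.266527


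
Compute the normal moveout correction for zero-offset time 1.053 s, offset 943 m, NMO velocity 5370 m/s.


x/Vnmo = 943/5370 = 0.175605
(x/Vnmo)^2 = 0.030837
t0^2 = 1.108809
sqrt(1.108809 + 0.030837) = 1.067542
dt = 1.067542 - 1.053 = 0.014542

0.014542


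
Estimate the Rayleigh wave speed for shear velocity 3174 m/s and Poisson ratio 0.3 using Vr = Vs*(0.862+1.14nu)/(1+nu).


Numerator factor = 0.862 + 1.14*0.3 = 1.204
Denominator = 1 + 0.3 = 1.3
Vr = 3174 * 1.204 / 1.3 = 2939.61 m/s

2939.61


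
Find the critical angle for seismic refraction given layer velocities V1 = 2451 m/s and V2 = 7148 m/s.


V1/V2 = 2451/7148 = 0.342893
theta_c = arcsin(0.342893) = 20.0532 degrees

20.0532


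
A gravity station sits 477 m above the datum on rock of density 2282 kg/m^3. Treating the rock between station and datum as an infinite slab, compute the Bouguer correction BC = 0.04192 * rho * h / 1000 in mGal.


BC = 0.04192 * rho * h / 1000
= 0.04192 * 2282 * 477 / 1000
= 45.6305 mGal

45.6305


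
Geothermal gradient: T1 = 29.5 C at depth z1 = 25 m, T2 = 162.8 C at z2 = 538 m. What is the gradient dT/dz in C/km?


dT = 162.8 - 29.5 = 133.3 C
dz = 538 - 25 = 513 m
gradient = dT/dz * 1000 = 133.3/513 * 1000 = 259.8441 C/km

259.8441


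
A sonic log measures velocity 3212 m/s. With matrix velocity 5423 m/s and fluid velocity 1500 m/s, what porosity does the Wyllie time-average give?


1/V - 1/Vm = 1/3212 - 1/5423 = 0.00012693
1/Vf - 1/Vm = 1/1500 - 1/5423 = 0.00048227
phi = 0.00012693 / 0.00048227 = 0.2632

0.2632


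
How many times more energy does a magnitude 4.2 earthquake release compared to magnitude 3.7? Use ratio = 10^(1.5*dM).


M2 - M1 = 4.2 - 3.7 = 0.5
1.5 * 0.5 = 0.75
ratio = 10^0.75 = 5.62

5.62


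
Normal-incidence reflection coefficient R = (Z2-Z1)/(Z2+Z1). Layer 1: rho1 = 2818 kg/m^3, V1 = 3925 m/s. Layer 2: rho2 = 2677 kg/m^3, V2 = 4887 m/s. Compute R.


Z1 = 2818 * 3925 = 11060650
Z2 = 2677 * 4887 = 13082499
R = (13082499 - 11060650) / (13082499 + 11060650) = 2021849 / 24143149 = 0.0837

0.0837


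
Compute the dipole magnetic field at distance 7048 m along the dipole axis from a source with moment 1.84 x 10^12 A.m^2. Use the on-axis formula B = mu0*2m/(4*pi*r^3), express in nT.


m = 1.84 x 10^12 = 1840000000000 A.m^2
2m = 3680000000000 A.m^2
r^3 = 7048^3 = 350104494592
B = (4pi*10^-7) * 3680000000000 / (4*pi * 350104494592) * 1e9
= 4624424.386084 / 4399542832795.98 * 1e9
= 1051.1148 nT

1051.1148


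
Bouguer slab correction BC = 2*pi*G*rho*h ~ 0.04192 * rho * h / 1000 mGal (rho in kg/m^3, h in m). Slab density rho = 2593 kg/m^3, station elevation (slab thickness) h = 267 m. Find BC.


BC = 0.04192 * rho * h / 1000
= 0.04192 * 2593 * 267 / 1000
= 29.0225 mGal

29.0225


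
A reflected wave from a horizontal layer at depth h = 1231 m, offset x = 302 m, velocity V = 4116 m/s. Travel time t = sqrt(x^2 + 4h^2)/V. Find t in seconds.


x^2 + 4h^2 = 302^2 + 4*1231^2 = 91204 + 6061444 = 6152648
sqrt(6152648) = 2480.4532
t = 2480.4532 / 4116 = 0.6026 s

0.6026


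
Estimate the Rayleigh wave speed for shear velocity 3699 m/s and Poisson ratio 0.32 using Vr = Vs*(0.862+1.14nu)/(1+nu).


Numerator factor = 0.862 + 1.14*0.32 = 1.2268
Denominator = 1 + 0.32 = 1.32
Vr = 3699 * 1.2268 / 1.32 = 3437.83 m/s

3437.83


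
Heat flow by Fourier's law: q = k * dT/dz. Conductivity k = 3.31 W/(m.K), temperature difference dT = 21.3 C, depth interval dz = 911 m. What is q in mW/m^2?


q = k * dT / dz * 1000
= 3.31 * 21.3 / 911 * 1000
= 0.077391 * 1000
= 77.3908 mW/m^2

77.3908


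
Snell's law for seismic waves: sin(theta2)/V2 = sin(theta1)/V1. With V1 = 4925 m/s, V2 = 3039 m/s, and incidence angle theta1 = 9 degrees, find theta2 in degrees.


sin(theta1) = sin(9 deg) = 0.156434
sin(theta2) = V2/V1 * sin(theta1) = 3039/4925 * 0.156434 = 0.096529
theta2 = arcsin(0.096529) = 5.5393 degrees

5.5393


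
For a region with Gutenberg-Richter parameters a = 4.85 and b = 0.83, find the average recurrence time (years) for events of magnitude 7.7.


log10(N) = 4.85 - 0.83*7.7 = -1.541
N = 10^-1.541 = 0.028774
T = 1/N = 1/0.028774 = 34.7536 years

34.7536


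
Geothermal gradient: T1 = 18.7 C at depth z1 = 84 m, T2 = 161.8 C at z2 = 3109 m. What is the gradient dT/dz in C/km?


dT = 161.8 - 18.7 = 143.1 C
dz = 3109 - 84 = 3025 m
gradient = dT/dz * 1000 = 143.1/3025 * 1000 = 47.3058 C/km

47.3058


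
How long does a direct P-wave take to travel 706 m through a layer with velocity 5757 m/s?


t = x / V
= 706 / 5757
= 0.1226 s

0.1226


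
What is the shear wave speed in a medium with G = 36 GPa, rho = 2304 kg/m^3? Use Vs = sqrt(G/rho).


Convert G to Pa: G = 36e9 Pa
Compute G/rho = 36e9 / 2304 = 15625000.0
Vs = sqrt(15625000.0) = 3952.85 m/s

3952.85


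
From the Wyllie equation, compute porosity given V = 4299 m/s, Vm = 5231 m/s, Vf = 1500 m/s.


1/V - 1/Vm = 1/4299 - 1/5231 = 4.144e-05
1/Vf - 1/Vm = 1/1500 - 1/5231 = 0.0004755
phi = 4.144e-05 / 0.0004755 = 0.0872

0.0872


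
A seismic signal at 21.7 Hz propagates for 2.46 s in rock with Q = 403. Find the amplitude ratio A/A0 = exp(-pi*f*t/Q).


pi*f*t/Q = pi*21.7*2.46/403 = 0.41614
A/A0 = exp(-0.41614) = 0.659588

0.659588


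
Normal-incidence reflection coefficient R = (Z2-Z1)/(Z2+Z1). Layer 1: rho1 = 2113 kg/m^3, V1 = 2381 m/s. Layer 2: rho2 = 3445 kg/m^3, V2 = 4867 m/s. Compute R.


Z1 = 2113 * 2381 = 5031053
Z2 = 3445 * 4867 = 16766815
R = (16766815 - 5031053) / (16766815 + 5031053) = 11735762 / 21797868 = 0.5384

0.5384


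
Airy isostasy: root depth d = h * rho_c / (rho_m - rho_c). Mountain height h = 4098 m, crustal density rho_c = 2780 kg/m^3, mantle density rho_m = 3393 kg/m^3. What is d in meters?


rho_m - rho_c = 3393 - 2780 = 613
d = 4098 * 2780 / 613
= 11392440 / 613
= 18584.73 m

18584.73


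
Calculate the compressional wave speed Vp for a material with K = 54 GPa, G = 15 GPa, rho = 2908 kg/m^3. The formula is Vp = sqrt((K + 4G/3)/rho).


First compute the effective modulus:
K + 4G/3 = 54e9 + 4*15e9/3 = 74000000000.0 Pa
Then divide by density:
74000000000.0 / 2908 = 25447042.641 Pa/(kg/m^3)
Take the square root:
Vp = sqrt(25447042.641) = 5044.51 m/s

5044.51


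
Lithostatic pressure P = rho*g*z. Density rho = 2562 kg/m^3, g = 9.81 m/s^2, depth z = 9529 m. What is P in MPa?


P = rho * g * z / 1e6
= 2562 * 9.81 * 9529 / 1e6
= 239494453.38 / 1e6
= 239.4945 MPa

239.4945


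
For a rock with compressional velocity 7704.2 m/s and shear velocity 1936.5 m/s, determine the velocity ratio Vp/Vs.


Vp/Vs = 7704.2 / 1936.5
= 3.9784

3.9784


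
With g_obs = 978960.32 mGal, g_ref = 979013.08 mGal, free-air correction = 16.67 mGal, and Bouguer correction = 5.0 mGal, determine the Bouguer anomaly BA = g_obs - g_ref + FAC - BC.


BA = g_obs - g_ref + FAC - BC
= 978960.32 - 979013.08 + 16.67 - 5.0
= -41.09 mGal

-41.09


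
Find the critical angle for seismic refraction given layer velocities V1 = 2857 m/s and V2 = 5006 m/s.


V1/V2 = 2857/5006 = 0.570715
theta_c = arcsin(0.570715) = 34.8001 degrees

34.8001


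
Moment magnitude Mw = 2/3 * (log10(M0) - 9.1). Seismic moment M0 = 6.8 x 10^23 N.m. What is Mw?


log10(M0) = log10(6.8 x 10^23) = 23.8325
Mw = 2/3 * (23.8325 - 9.1)
= 2/3 * 14.7325
= 9.82

9.82


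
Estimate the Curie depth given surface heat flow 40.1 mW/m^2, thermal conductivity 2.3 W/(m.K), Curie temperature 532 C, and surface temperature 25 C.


T_Curie - T_surf = 532 - 25 = 507 C
Convert q to W/m^2: 40.1 mW/m^2 = 0.0401 W/m^2
d = 507 * 2.3 / 0.0401 = 29079.8 m

29079.8


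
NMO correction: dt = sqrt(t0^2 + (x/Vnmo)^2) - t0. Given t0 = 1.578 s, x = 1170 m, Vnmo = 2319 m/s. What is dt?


x/Vnmo = 1170/2319 = 0.504528
(x/Vnmo)^2 = 0.254548
t0^2 = 2.490084
sqrt(2.490084 + 0.254548) = 1.656693
dt = 1.656693 - 1.578 = 0.078693

0.078693


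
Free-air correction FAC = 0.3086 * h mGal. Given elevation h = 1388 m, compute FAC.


FAC = 0.3086 * h
= 0.3086 * 1388
= 428.3368 mGal

428.3368


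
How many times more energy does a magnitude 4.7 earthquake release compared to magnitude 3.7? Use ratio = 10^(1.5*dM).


M2 - M1 = 4.7 - 3.7 = 1.0
1.5 * 1.0 = 1.5
ratio = 10^1.5 = 31.62

31.62


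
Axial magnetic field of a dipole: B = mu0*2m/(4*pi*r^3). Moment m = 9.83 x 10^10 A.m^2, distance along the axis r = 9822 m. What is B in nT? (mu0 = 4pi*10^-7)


m = 9.83 x 10^10 = 98300000000 A.m^2
2m = 196600000000 A.m^2
r^3 = 9822^3 = 947544880248
B = (4pi*10^-7) * 196600000000 / (4*pi * 947544880248) * 1e9
= 247054.846278 / 11907200138934.95 * 1e9
= 20.7484 nT

20.7484


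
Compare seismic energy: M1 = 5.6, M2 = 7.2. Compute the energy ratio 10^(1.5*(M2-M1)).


M2 - M1 = 7.2 - 5.6 = 1.6
1.5 * 1.6 = 2.4
ratio = 10^2.4 = 251.19

251.19


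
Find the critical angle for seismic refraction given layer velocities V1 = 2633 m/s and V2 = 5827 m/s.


V1/V2 = 2633/5827 = 0.451862
theta_c = arcsin(0.451862) = 26.8632 degrees

26.8632


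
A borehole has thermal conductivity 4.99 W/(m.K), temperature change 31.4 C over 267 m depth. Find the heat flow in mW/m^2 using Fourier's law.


q = k * dT / dz * 1000
= 4.99 * 31.4 / 267 * 1000
= 0.586839 * 1000
= 586.839 mW/m^2

586.839


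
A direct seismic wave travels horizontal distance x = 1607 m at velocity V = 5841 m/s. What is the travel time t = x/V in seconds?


t = x / V
= 1607 / 5841
= 0.2751 s

0.2751


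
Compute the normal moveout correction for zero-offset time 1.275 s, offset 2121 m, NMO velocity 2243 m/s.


x/Vnmo = 2121/2243 = 0.945609
(x/Vnmo)^2 = 0.894176
t0^2 = 1.625625
sqrt(1.625625 + 0.894176) = 1.587388
dt = 1.587388 - 1.275 = 0.312388

0.312388


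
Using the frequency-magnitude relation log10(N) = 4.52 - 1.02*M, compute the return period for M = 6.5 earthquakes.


log10(N) = 4.52 - 1.02*6.5 = -2.11
N = 10^-2.11 = 0.007762
T = 1/N = 1/0.007762 = 128.825 years

128.825


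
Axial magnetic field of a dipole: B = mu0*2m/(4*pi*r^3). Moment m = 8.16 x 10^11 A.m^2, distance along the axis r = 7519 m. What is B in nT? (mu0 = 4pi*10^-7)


m = 8.16 x 10^11 = 816000000000 A.m^2
2m = 1632000000000 A.m^2
r^3 = 7519^3 = 425089379359
B = (4pi*10^-7) * 1632000000000 / (4*pi * 425089379359) * 1e9
= 2050831.684263 / 5341830685253.12 * 1e9
= 383.9193 nT

383.9193


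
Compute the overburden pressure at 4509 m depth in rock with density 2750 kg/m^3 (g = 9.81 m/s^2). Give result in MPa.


P = rho * g * z / 1e6
= 2750 * 9.81 * 4509 / 1e6
= 121641547.5 / 1e6
= 121.6415 MPa

121.6415


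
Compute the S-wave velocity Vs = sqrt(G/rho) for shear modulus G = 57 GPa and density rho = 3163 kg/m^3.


Convert G to Pa: G = 57e9 Pa
Compute G/rho = 57e9 / 3163 = 18020866.2662
Vs = sqrt(18020866.2662) = 4245.1 m/s

4245.1


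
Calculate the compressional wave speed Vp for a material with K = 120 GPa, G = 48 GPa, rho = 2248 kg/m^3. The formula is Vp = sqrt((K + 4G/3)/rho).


First compute the effective modulus:
K + 4G/3 = 120e9 + 4*48e9/3 = 184000000000.0 Pa
Then divide by density:
184000000000.0 / 2248 = 81850533.8078 Pa/(kg/m^3)
Take the square root:
Vp = sqrt(81850533.8078) = 9047.13 m/s

9047.13


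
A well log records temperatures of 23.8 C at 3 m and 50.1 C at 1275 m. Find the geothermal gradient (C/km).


dT = 50.1 - 23.8 = 26.3 C
dz = 1275 - 3 = 1272 m
gradient = dT/dz * 1000 = 26.3/1272 * 1000 = 20.6761 C/km

20.6761


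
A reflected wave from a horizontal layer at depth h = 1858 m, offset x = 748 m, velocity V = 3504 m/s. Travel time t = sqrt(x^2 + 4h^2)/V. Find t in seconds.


x^2 + 4h^2 = 748^2 + 4*1858^2 = 559504 + 13808656 = 14368160
sqrt(14368160) = 3790.5356
t = 3790.5356 / 3504 = 1.0818 s

1.0818


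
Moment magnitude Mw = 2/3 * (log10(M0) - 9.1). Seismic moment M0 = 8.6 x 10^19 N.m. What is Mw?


log10(M0) = log10(8.6 x 10^19) = 19.9345
Mw = 2/3 * (19.9345 - 9.1)
= 2/3 * 10.8345
= 7.22

7.22


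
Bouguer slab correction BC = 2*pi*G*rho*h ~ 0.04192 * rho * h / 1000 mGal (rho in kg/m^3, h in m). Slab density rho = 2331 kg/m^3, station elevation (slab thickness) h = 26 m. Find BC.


BC = 0.04192 * rho * h / 1000
= 0.04192 * 2331 * 26 / 1000
= 2.5406 mGal

2.5406


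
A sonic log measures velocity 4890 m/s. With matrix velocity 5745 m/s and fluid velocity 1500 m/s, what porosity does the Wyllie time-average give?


1/V - 1/Vm = 1/4890 - 1/5745 = 3.043e-05
1/Vf - 1/Vm = 1/1500 - 1/5745 = 0.0004926
phi = 3.043e-05 / 0.0004926 = 0.0618

0.0618


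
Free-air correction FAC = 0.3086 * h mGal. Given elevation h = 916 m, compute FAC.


FAC = 0.3086 * h
= 0.3086 * 916
= 282.6776 mGal

282.6776


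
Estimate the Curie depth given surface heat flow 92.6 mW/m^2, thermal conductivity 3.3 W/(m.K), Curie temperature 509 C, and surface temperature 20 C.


T_Curie - T_surf = 509 - 20 = 489 C
Convert q to W/m^2: 92.6 mW/m^2 = 0.0926 W/m^2
d = 489 * 3.3 / 0.0926 = 17426.57 m

17426.57


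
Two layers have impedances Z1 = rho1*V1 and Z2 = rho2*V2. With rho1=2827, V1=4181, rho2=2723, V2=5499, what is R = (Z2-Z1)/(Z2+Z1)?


Z1 = 2827 * 4181 = 11819687
Z2 = 2723 * 5499 = 14973777
R = (14973777 - 11819687) / (14973777 + 11819687) = 3154090 / 26793464 = 0.1177

0.1177


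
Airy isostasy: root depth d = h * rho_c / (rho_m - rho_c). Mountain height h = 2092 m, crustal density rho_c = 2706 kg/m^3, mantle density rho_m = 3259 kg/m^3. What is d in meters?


rho_m - rho_c = 3259 - 2706 = 553
d = 2092 * 2706 / 553
= 5660952 / 553
= 10236.8 m

10236.8


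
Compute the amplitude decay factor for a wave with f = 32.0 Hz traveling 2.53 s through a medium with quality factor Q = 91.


pi*f*t/Q = pi*32.0*2.53/91 = 2.794982
A/A0 = exp(-2.794982) = 0.061116

0.061116


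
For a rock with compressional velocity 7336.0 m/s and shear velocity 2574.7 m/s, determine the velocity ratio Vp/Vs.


Vp/Vs = 7336.0 / 2574.7
= 2.8493

2.8493


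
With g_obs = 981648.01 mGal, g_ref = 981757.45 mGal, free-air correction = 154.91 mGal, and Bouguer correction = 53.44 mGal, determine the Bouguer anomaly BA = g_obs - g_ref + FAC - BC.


BA = g_obs - g_ref + FAC - BC
= 981648.01 - 981757.45 + 154.91 - 53.44
= -7.97 mGal

-7.97


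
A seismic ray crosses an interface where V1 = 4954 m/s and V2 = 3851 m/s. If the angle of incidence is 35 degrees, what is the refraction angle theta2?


sin(theta1) = sin(35 deg) = 0.573576
sin(theta2) = V2/V1 * sin(theta1) = 3851/4954 * 0.573576 = 0.445871
theta2 = arcsin(0.445871) = 26.4791 degrees

26.4791


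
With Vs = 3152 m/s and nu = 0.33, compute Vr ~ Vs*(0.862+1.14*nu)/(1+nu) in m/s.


Numerator factor = 0.862 + 1.14*0.33 = 1.2382
Denominator = 1 + 0.33 = 1.33
Vr = 3152 * 1.2382 / 1.33 = 2934.44 m/s

2934.44


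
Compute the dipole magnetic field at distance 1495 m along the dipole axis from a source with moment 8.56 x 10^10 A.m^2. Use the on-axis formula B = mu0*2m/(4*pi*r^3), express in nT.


m = 8.56 x 10^10 = 85600000000 A.m^2
2m = 171200000000 A.m^2
r^3 = 1495^3 = 3341362375
B = (4pi*10^-7) * 171200000000 / (4*pi * 3341362375) * 1e9
= 215136.264918 / 41988797961.13 * 1e9
= 5123.6586 nT

5123.6586


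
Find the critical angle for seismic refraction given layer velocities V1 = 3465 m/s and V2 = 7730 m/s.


V1/V2 = 3465/7730 = 0.448254
theta_c = arcsin(0.448254) = 26.6317 degrees

26.6317


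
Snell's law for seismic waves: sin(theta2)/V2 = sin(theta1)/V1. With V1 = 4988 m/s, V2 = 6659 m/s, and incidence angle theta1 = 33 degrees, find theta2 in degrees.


sin(theta1) = sin(33 deg) = 0.544639
sin(theta2) = V2/V1 * sin(theta1) = 6659/4988 * 0.544639 = 0.727095
theta2 = arcsin(0.727095) = 46.6434 degrees

46.6434


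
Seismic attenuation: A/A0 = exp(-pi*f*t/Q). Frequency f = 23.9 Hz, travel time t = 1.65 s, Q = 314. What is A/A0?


pi*f*t/Q = pi*23.9*1.65/314 = 0.39455
A/A0 = exp(-0.39455) = 0.673983

0.673983


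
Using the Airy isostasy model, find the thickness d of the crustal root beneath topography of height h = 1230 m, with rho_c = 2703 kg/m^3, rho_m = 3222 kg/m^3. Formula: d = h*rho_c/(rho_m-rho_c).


rho_m - rho_c = 3222 - 2703 = 519
d = 1230 * 2703 / 519
= 3324690 / 519
= 6405.95 m

6405.95


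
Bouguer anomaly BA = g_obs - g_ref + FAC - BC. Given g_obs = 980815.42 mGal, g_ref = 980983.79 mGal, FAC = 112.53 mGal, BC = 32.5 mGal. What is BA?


BA = g_obs - g_ref + FAC - BC
= 980815.42 - 980983.79 + 112.53 - 32.5
= -88.34 mGal

-88.34
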